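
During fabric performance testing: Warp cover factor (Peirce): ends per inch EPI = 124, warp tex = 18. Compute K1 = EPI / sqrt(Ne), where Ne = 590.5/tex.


Formula: K1 = EPI / sqrt(Ne), with Ne = 590.5 / tex_warp
Step 1: Ne = 590.5 / 18 = 32.806
Step 2: sqrt(Ne) = sqrt(32.806) = 5.7277
Step 3: K1 = 124 / 5.7277 = 21.6

21.6


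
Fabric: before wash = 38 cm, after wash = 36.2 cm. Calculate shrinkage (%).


Formula: Shrinkage% = ((L_before - L_after) / L_before) * 100
Step 1: Shrinkage = 38 - 36.2 = 1.8 cm
Step 2: Shrinkage% = (1.8 / 38) * 100
Step 3: Shrinkage% = 0.047368 * 100 = 4.7368% ≈ 4.7%

4.7%


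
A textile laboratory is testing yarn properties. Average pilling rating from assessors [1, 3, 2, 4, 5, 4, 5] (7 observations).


Formula: Mean = sum / count
Sum = 1 + 3 + 2 + 4 + 5 + 4 + 5 = 24
Mean = 24 / 7 = 3.4

3.4


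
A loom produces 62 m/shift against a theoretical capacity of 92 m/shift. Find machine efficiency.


Formula: Efficiency% = (Actual output / Theoretical output) * 100
Efficiency% = (62 / 92) * 100
Efficiency% = 0.673913 * 100 = 67.3913% ≈ 67.4%

67.4%


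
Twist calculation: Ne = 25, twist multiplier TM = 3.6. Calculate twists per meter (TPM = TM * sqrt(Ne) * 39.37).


Formula: TPM = TM * sqrt(Ne) * 39.37
Step 1: sqrt(Ne) = sqrt(25) = 5
Step 2: TM * sqrt(Ne) = 3.6 * 5 = 18
Step 3: TPM = 18 * 39.37 = 709 twists/m

709 twists/m


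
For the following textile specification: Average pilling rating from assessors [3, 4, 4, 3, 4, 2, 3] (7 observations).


Formula: Mean = sum / count
Sum = 3 + 4 + 4 + 3 + 4 + 2 + 3 = 23
Mean = 23 / 7 = 3.3

3.3


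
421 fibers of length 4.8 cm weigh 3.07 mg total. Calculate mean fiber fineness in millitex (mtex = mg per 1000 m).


Formula: fineness (mtex) = mass (mg) / total length (km) = (mass_mg / total_length_m) * 1000
Step 1: Convert fiber length: 4.8 cm = 0.048 m
Step 2: Total fiber length = 421 * 0.048 = 20.208 m
Step 3: Linear density = 3.07 mg / 20.208 m = 0.1519 mg/m
Step 4: fineness = 0.1519 * 1000 = 151.9 mtex

151.9 mtex


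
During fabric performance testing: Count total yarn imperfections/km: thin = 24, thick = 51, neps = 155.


Formula: Total = thin places + thick places + neps
Total = 24 + 51 + 155
Total = 230 imperfections/km

230 imperfections/km


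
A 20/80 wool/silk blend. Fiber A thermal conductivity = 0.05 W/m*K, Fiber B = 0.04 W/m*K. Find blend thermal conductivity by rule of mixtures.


Formula: Blend property = (fraction_A * property_A) + (fraction_B * property_B)
Step 1: Contribution A = 20/100 * 0.05 W/m*K = 0.01 W/m*K
Step 2: Contribution B = 80/100 * 0.04 W/m*K = 0.032 W/m*K
Step 3: Blend thermal conductivity = 0.01 + 0.032 = 0.042 W/m*K

0.042 W/m*K


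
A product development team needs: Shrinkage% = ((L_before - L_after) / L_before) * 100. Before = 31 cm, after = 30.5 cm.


Formula: Shrinkage% = ((L_before - L_after) / L_before) * 100
Step 1: Shrinkage = 31 - 30.5 = 0.5 cm
Step 2: Shrinkage% = (0.5 / 31) * 100
Step 3: Shrinkage% = 0.016129 * 100 = 1.6129% ≈ 1.6%

1.6%


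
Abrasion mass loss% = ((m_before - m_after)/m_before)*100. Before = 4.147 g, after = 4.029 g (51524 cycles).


Formula: Mass loss% = ((m_before - m_after) / m_before) * 100
Step 1: Mass loss = 4.147 - 4.029 = 0.118 g
Step 2: Ratio = 0.118 / 4.147 = 0.0284543
Step 3: Mass loss% = 0.0284543 * 100 = 2.84543% ≈ 2.85%

2.85%


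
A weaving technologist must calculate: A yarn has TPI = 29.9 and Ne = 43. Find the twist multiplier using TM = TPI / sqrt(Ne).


Formula: TM = TPI / sqrt(Ne)
Step 1: sqrt(Ne) = sqrt(43) = 6.5574
Step 2: TM = 29.9 / 6.5574 = 4.56

4.56 TM


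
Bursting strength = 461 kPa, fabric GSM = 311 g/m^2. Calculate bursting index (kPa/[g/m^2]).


Formula: Bursting Index = Bursting Strength / Fabric GSM
BI = 461 kPa / 311 g/m^2
BI = 1.482 kPa/(g/m^2)

1.482 kPa/(g/m^2)


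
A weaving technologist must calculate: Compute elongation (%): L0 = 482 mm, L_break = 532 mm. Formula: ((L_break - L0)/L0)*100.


Formula: Elongation (%) = ((L_break - L0) / L0) * 100
Step 1: Extension = 532 - 482 = 50 mm
Step 2: Elongation = (50 / 482) * 100
Step 3: Elongation = 0.103734 * 100 = 10.3734% ≈ 10.4%

10.4%


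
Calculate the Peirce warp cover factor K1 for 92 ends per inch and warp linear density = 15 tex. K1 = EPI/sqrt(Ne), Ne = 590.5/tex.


Formula: K1 = EPI / sqrt(Ne), with Ne = 590.5 / tex_warp
Step 1: Ne = 590.5 / 15 = 39.367
Step 2: sqrt(Ne) = sqrt(39.367) = 6.2743
Step 3: K1 = 92 / 6.2743 = 14.7

14.7


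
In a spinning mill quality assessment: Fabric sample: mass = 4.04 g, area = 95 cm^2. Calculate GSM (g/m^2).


Formula: GSM = mass_g / area_m2
Step 1: Convert area: 95 cm^2 = 95 / 10000 = 0.0095 m^2
Step 2: GSM = 4.04 g / 0.0095 m^2 = 425.3 g/m^2

425.3 g/m^2


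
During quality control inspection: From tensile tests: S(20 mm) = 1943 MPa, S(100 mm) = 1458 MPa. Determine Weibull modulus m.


Formula: m = ln(L1/L2) / ln(S2/S1)
Step 1: ln(L1/L2) = ln(20/100) = -1.60944
Step 2: S2/S1 = 1458/1943 = 0.75039
Step 3: ln(S2/S1) = ln(0.75039) = -0.28716
Step 4: m = -1.60944 / -0.28716 = 5.60

5.60 (Weibull m)


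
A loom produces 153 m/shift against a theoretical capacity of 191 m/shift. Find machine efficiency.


Formula: Efficiency% = (Actual output / Theoretical output) * 100
Efficiency% = (153 / 191) * 100
Efficiency% = 0.801047 * 100 = 80.1047% ≈ 80.1%

80.1%


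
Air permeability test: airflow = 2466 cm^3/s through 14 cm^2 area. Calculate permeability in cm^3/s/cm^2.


Formula: Air Permeability = Airflow / Test Area
AP = 2466 cm^3/s / 14 cm^2
AP = 176.1 cm^3/s/cm^2

176.1 cm^3/s/cm^2


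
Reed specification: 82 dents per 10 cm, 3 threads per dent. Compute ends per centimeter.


Formula: EPC = (dents per 10 cm * ends per dent) / 10
Step 1: Total ends per 10 cm = 82 * 3 = 246
Step 2: EPC = 246 / 10 = 24.6 ends/cm

24.6 ends/cm


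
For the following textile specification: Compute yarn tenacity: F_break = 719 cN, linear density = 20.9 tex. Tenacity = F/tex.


Formula: Tenacity = Breaking force / Linear density
Tenacity = 719 cN / 20.9 tex
Tenacity = 34.40 cN/tex

34.40 cN/tex


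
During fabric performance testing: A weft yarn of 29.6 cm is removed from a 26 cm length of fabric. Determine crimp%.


Formula: Crimp% = ((L_yarn - L_fabric) / L_fabric) * 100
Step 1: Extension = 29.6 - 26 = 3.6 cm
Step 2: Crimp% = (3.6 / 26) * 100
Step 3: Crimp% = 0.138462 * 100 = 13.8462% ≈ 13.8%

13.8%


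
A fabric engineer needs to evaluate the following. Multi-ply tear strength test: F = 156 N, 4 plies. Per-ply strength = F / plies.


Formula: Per-ply strength = Total force / Number of plies
Per-ply = 156 N / 4
Per-ply = 39 N

39 N


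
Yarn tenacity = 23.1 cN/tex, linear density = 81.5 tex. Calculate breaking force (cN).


Formula: Breaking force = Tenacity * Linear density
F = 23.1 cN/tex * 81.5 tex
F = 1882.65 cN

1882.65 cN


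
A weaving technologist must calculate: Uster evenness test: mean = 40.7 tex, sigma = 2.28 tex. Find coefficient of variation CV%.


Formula: CV% = (standard deviation / mean) * 100
Step 1: Ratio = 2.28 / 40.7 = 0.05602
Step 2: CV% = 0.05602 * 100 = 5.602% ≈ 5.6%

5.6%


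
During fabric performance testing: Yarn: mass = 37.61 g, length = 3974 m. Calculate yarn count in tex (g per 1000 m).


Formula: Tex = (mass_g / length_m) * 1000
Substituting: Tex = (37.61 / 3974) * 1000
Intermediate: 37.61 / 3974 = 0.00946402 g/m
Tex = 0.00946402 * 1000 = 9.46 tex

9.46 tex


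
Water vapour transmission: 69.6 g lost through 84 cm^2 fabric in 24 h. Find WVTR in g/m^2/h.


Formula: WVTR = mass_loss / (area * time)
Step 1: Convert area: 84 cm^2 = 0.0084 m^2
Step 2: WVTR = 69.6 g / (0.0084 m^2 * 24 h)
Step 3: WVTR = 69.6 / 0.2016 = 345.2 g/m^2/h

345.2 g/m^2/h


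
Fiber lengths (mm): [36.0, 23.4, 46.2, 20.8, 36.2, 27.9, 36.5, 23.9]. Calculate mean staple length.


Formula: Mean = sum of lengths / count
Sum = 36.0 + 23.4 + 46.2 + 20.8 + 36.2 + 27.9 + 36.5 + 23.9
Sum = 250.9 mm
Mean = 250.9 / 8 = 31.36 mm

31.36 mm


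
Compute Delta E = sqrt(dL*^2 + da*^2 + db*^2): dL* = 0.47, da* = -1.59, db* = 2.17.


Formula: Delta E = sqrt(dL*^2 + da*^2 + db*^2)
Step 1: dL*^2 = 0.47^2 = 0.2209
Step 2: da*^2 = (-1.59)^2 = 2.5281
Step 3: db*^2 = 2.17^2 = 4.7089
Step 4: Sum = 0.2209 + 2.5281 + 4.7089 = 7.4579
Step 5: Delta E = sqrt(7.4579) = 2.73

2.73 Delta E


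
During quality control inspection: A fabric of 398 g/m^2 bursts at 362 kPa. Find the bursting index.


Formula: Bursting Index = Bursting Strength / Fabric GSM
BI = 362 kPa / 398 g/m^2
BI = 0.910 kPa/(g/m^2)

0.910 kPa/(g/m^2)


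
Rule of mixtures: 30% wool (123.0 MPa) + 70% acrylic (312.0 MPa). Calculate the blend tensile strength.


Formula: Blend property = (fraction_A * property_A) + (fraction_B * property_B)
Step 1: Contribution A = 30/100 * 123.0 MPa = 36.9 MPa
Step 2: Contribution B = 70/100 * 312.0 MPa = 218.4 MPa
Step 3: Blend tensile strength = 36.9 + 218.4 = 255.3 MPa

255.3 MPa


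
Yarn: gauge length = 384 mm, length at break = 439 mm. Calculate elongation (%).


Formula: Elongation (%) = ((L_break - L0) / L0) * 100
Step 1: Extension = 439 - 384 = 55 mm
Step 2: Elongation = (55 / 384) * 100
Step 3: Elongation = 0.143229 * 100 = 14.3229% ≈ 14.3%

14.3%


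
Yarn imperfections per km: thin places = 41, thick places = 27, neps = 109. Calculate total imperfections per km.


Formula: Total = thin places + thick places + neps
Total = 41 + 27 + 109
Total = 177 imperfections/km

177 imperfections/km


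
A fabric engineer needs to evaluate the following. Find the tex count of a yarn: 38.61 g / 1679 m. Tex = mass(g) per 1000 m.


Formula: Tex = (mass_g / length_m) * 1000
Substituting: Tex = (38.61 / 1679) * 1000
Intermediate: 38.61 / 1679 = 0.02299583 g/m
Tex = 0.02299583 * 1000 = 23.00 tex

23.00 tex


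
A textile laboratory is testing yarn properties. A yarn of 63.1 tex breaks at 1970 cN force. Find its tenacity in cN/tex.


Formula: Tenacity = Breaking force / Linear density
Tenacity = 1970 cN / 63.1 tex
Tenacity = 31.22 cN/tex

31.22 cN/tex


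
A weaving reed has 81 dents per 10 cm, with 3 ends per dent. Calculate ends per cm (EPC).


Formula: EPC = (dents per 10 cm * ends per dent) / 10
Step 1: Total ends per 10 cm = 81 * 3 = 243
Step 2: EPC = 243 / 10 = 24.3 ends/cm

24.3 ends/cm


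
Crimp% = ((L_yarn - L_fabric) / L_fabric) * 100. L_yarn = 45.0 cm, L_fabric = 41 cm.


Formula: Crimp% = ((L_yarn - L_fabric) / L_fabric) * 100
Step 1: Extension = 45.0 - 41 = 4.0 cm
Step 2: Crimp% = (4.0 / 41) * 100
Step 3: Crimp% = 0.097561 * 100 = 9.7561% ≈ 9.8%

9.8%


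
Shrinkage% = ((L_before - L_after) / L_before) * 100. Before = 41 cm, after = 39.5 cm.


Formula: Shrinkage% = ((L_before - L_after) / L_before) * 100
Step 1: Shrinkage = 41 - 39.5 = 1.5 cm
Step 2: Shrinkage% = (1.5 / 41) * 100
Step 3: Shrinkage% = 0.036585 * 100 = 3.6585% ≈ 3.7%

3.7%


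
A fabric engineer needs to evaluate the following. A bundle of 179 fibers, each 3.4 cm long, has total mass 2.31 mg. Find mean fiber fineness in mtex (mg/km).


Formula: fineness (mtex) = mass (mg) / total length (km) = (mass_mg / total_length_m) * 1000
Step 1: Convert fiber length: 3.4 cm = 0.034 m
Step 2: Total fiber length = 179 * 0.034 = 6.086 m
Step 3: Linear density = 2.31 mg / 6.086 m = 0.3796 mg/m
Step 4: fineness = 0.3796 * 1000 = 379.6 mtex

379.6 mtex


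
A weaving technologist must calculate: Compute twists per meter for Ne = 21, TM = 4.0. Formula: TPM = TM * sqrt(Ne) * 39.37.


Formula: TPM = TM * sqrt(Ne) * 39.37
Step 1: sqrt(Ne) = sqrt(21) = 4.5826
Step 2: TM * sqrt(Ne) = 4.0 * 4.5826 = 18.3304
Step 3: TPM = 18.3304 * 39.37 = 722 twists/m

722 twists/m


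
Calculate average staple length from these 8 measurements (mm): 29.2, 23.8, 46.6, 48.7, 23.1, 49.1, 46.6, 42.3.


Formula: Mean = sum of lengths / count
Sum = 29.2 + 23.8 + 46.6 + 48.7 + 23.1 + 49.1 + 46.6 + 42.3
Sum = 309.4 mm
Mean = 309.4 / 8 = 38.68 mm

38.68 mm


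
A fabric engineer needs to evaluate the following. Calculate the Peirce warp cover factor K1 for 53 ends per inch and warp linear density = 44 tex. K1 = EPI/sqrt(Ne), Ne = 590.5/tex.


Formula: K1 = EPI / sqrt(Ne), with Ne = 590.5 / tex_warp
Step 1: Ne = 590.5 / 44 = 13.42
Step 2: sqrt(Ne) = sqrt(13.42) = 3.6633
Step 3: K1 = 53 / 3.6633 = 14.5

14.5


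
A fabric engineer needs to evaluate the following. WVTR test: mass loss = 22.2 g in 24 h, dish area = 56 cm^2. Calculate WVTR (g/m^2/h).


Formula: WVTR = mass_loss / (area * time)
Step 1: Convert area: 56 cm^2 = 0.0056 m^2
Step 2: WVTR = 22.2 g / (0.0056 m^2 * 24 h)
Step 3: WVTR = 22.2 / 0.1344 = 165.2 g/m^2/h

165.2 g/m^2/h


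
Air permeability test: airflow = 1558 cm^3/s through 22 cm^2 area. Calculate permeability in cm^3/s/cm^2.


Formula: Air Permeability = Airflow / Test Area
AP = 1558 cm^3/s / 22 cm^2
AP = 70.8 cm^3/s/cm^2

70.8 cm^3/s/cm^2


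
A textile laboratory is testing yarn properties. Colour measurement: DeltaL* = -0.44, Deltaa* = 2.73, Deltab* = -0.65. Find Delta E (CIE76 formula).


Formula: Delta E = sqrt(dL*^2 + da*^2 + db*^2)
Step 1: dL*^2 = (-0.44)^2 = 0.1936
Step 2: da*^2 = 2.73^2 = 7.4529
Step 3: db*^2 = (-0.65)^2 = 0.4225
Step 4: Sum = 0.1936 + 7.4529 + 0.4225 = 8.069
Step 5: Delta E = sqrt(8.069) = 2.84

2.84 Delta E


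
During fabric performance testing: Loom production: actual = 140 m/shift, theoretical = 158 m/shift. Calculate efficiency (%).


Formula: Efficiency% = (Actual output / Theoretical output) * 100
Efficiency% = (140 / 158) * 100
Efficiency% = 0.886076 * 100 = 88.6076% ≈ 88.6%

88.6%


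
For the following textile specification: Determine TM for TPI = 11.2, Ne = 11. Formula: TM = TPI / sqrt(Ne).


Formula: TM = TPI / sqrt(Ne)
Step 1: sqrt(Ne) = sqrt(11) = 3.3166
Step 2: TM = 11.2 / 3.3166 = 3.38

3.38 TM


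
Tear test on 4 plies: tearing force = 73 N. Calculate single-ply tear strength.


Formula: Per-ply strength = Total force / Number of plies
Per-ply = 73 N / 4
Per-ply = 18.25 N

18.25 N


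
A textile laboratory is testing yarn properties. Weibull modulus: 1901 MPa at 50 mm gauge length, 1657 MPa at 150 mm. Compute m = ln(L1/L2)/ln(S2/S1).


Formula: m = ln(L1/L2) / ln(S2/S1)
Step 1: ln(L1/L2) = ln(50/150) = -1.09861
Step 2: S2/S1 = 1657/1901 = 0.87165
Step 3: ln(S2/S1) = ln(0.87165) = -0.13737
Step 4: m = -1.09861 / -0.13737 = 8.00

8.00 (Weibull m)


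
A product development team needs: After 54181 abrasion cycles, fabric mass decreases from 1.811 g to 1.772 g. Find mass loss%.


Formula: Mass loss% = ((m_before - m_after) / m_before) * 100
Step 1: Mass loss = 1.811 - 1.772 = 0.039 g
Step 2: Ratio = 0.039 / 1.811 = 0.0215351
Step 3: Mass loss% = 0.0215351 * 100 = 2.15351% ≈ 2.15%

2.15%


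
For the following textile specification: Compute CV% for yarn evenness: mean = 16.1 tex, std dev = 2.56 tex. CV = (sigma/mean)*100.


Formula: CV% = (standard deviation / mean) * 100
Step 1: Ratio = 2.56 / 16.1 = 0.159006
Step 2: CV% = 0.159006 * 100 = 15.9006% ≈ 15.9%

15.9%


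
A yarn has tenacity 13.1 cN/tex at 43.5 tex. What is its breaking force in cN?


Formula: Breaking force = Tenacity * Linear density
F = 13.1 cN/tex * 43.5 tex
F = 569.85 cN

569.85 cN


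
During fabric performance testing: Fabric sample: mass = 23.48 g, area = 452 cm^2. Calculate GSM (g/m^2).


Formula: GSM = mass_g / area_m2
Step 1: Convert area: 452 cm^2 = 452 / 10000 = 0.0452 m^2
Step 2: GSM = 23.48 g / 0.0452 m^2 = 519.5 g/m^2

519.5 g/m^2


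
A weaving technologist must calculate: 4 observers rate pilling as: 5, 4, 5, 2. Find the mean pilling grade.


Formula: Mean = sum / count
Sum = 5 + 4 + 5 + 2 = 16
Mean = 16 / 4 = 4.0

4.0


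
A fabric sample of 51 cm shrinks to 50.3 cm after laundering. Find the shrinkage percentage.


Formula: Shrinkage% = ((L_before - L_after) / L_before) * 100
Step 1: Shrinkage = 51 - 50.3 = 0.7 cm
Step 2: Shrinkage% = (0.7 / 51) * 100
Step 3: Shrinkage% = 0.013725 * 100 = 1.3725% ≈ 1.4%

1.4%


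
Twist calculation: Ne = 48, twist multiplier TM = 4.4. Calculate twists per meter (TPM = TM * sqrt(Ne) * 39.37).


Formula: TPM = TM * sqrt(Ne) * 39.37
Step 1: sqrt(Ne) = sqrt(48) = 6.9282
Step 2: TM * sqrt(Ne) = 4.4 * 6.9282 = 30.4841
Step 3: TPM = 30.4841 * 39.37 = 1200 twists/m

1200 twists/m


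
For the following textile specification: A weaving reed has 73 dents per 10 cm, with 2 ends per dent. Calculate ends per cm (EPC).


Formula: EPC = (dents per 10 cm * ends per dent) / 10
Step 1: Total ends per 10 cm = 73 * 2 = 146
Step 2: EPC = 146 / 10 = 14.6 ends/cm

14.6 ends/cm


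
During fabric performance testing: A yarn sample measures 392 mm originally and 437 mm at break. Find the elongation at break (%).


Formula: Elongation (%) = ((L_break - L0) / L0) * 100
Step 1: Extension = 437 - 392 = 45 mm
Step 2: Elongation = (45 / 392) * 100
Step 3: Elongation = 0.114796 * 100 = 11.4796% ≈ 11.5%

11.5%


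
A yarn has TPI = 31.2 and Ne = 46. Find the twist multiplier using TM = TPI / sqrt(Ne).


Formula: TM = TPI / sqrt(Ne)
Step 1: sqrt(Ne) = sqrt(46) = 6.7823
Step 2: TM = 31.2 / 6.7823 = 4.60

4.60 TM


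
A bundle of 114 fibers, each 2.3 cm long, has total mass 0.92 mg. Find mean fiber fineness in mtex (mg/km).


Formula: fineness (mtex) = mass (mg) / total length (km) = (mass_mg / total_length_m) * 1000
Step 1: Convert fiber length: 2.3 cm = 0.023 m
Step 2: Total fiber length = 114 * 0.023 = 2.622 m
Step 3: Linear density = 0.92 mg / 2.622 m = 0.3509 mg/m
Step 4: fineness = 0.3509 * 1000 = 350.9 mtex

350.9 mtex


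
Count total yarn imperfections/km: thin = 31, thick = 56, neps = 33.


Formula: Total = thin places + thick places + neps
Total = 31 + 56 + 33
Total = 120 imperfections/km

120 imperfections/km


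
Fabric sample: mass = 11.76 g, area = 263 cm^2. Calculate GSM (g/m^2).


Formula: GSM = mass_g / area_m2
Step 1: Convert area: 263 cm^2 = 263 / 10000 = 0.0263 m^2
Step 2: GSM = 11.76 g / 0.0263 m^2 = 447.1 g/m^2

447.1 g/m^2


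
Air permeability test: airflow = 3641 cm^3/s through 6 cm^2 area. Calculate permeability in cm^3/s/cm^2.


Formula: Air Permeability = Airflow / Test Area
AP = 3641 cm^3/s / 6 cm^2
AP = 606.8 cm^3/s/cm^2

606.8 cm^3/s/cm^2


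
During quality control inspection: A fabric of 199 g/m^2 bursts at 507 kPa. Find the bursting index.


Formula: Bursting Index = Bursting Strength / Fabric GSM
BI = 507 kPa / 199 g/m^2
BI = 2.548 kPa/(g/m^2)

2.548 kPa/(g/m^2)


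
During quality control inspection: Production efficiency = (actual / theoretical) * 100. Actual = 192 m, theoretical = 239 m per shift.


Formula: Efficiency% = (Actual output / Theoretical output) * 100
Efficiency% = (192 / 239) * 100
Efficiency% = 0.803347 * 100 = 80.3347% ≈ 80.3%

80.3%


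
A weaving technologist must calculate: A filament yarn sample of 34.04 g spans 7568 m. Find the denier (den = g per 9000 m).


Formula: den = (mass_g / length_m) * 9000
Substituting: den = (34.04 / 7568) * 9000
Intermediate: 34.04 / 7568 = 0.00449789 g/m
den = 0.00449789 * 9000 = 40.5 denier

40.5 denier


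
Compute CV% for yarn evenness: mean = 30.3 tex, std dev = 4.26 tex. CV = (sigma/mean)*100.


Formula: CV% = (standard deviation / mean) * 100
Step 1: Ratio = 4.26 / 30.3 = 0.140594
Step 2: CV% = 0.140594 * 100 = 14.0594% ≈ 14.1%

14.1%


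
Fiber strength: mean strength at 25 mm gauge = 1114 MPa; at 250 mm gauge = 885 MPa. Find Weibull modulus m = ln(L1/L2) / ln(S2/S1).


Formula: m = ln(L1/L2) / ln(S2/S1)
Step 1: ln(L1/L2) = ln(25/250) = -2.30259
Step 2: S2/S1 = 885/1114 = 0.79443
Step 3: ln(S2/S1) = ln(0.79443) = -0.23013
Step 4: m = -2.30259 / -0.23013 = 10.01

10.01 (Weibull m)


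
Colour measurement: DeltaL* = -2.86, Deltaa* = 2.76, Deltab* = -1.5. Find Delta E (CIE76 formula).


Formula: Delta E = sqrt(dL*^2 + da*^2 + db*^2)
Step 1: dL*^2 = (-2.86)^2 = 8.1796
Step 2: da*^2 = 2.76^2 = 7.6176
Step 3: db*^2 = (-1.5)^2 = 2.25
Step 4: Sum = 8.1796 + 7.6176 + 2.25 = 18.0472
Step 5: Delta E = sqrt(18.0472) = 4.25

4.25 Delta E


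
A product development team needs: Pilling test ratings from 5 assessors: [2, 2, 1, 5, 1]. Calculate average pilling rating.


Formula: Mean = sum / count
Sum = 2 + 2 + 1 + 5 + 1 = 11
Mean = 11 / 5 = 2.2

2.2


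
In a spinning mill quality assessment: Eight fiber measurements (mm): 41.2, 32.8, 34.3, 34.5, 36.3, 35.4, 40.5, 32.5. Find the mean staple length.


Formula: Mean = sum of lengths / count
Sum = 41.2 + 32.8 + 34.3 + 34.5 + 36.3 + 35.4 + 40.5 + 32.5
Sum = 287.5 mm
Mean = 287.5 / 8 = 35.94 mm

35.94 mm


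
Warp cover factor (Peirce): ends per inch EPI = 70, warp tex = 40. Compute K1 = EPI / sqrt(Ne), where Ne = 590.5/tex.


Formula: K1 = EPI / sqrt(Ne), with Ne = 590.5 / tex_warp
Step 1: Ne = 590.5 / 40 = 14.763
Step 2: sqrt(Ne) = sqrt(14.763) = 3.8423
Step 3: K1 = 70 / 3.8423 = 18.2

18.2


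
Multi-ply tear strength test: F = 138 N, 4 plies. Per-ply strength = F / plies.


Formula: Per-ply strength = Total force / Number of plies
Per-ply = 138 N / 4
Per-ply = 34.5 N

34.5 N


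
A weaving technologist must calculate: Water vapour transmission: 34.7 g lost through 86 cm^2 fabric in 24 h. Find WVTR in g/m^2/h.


Formula: WVTR = mass_loss / (area * time)
Step 1: Convert area: 86 cm^2 = 0.0086 m^2
Step 2: WVTR = 34.7 g / (0.0086 m^2 * 24 h)
Step 3: WVTR = 34.7 / 0.2064 = 168.1 g/m^2/h

168.1 g/m^2/h


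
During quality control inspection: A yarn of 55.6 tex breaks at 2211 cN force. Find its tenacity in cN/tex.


Formula: Tenacity = Breaking force / Linear density
Tenacity = 2211 cN / 55.6 tex
Tenacity = 39.77 cN/tex

39.77 cN/tex


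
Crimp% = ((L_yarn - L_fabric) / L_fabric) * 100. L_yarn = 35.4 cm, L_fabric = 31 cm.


Formula: Crimp% = ((L_yarn - L_fabric) / L_fabric) * 100
Step 1: Extension = 35.4 - 31 = 4.4 cm
Step 2: Crimp% = (4.4 / 31) * 100
Step 3: Crimp% = 0.141935 * 100 = 14.1935% ≈ 14.2%

14.2%


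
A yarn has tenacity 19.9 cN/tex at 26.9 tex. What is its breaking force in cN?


Formula: Breaking force = Tenacity * Linear density
F = 19.9 cN/tex * 26.9 tex
F = 535.31 cN

535.31 cN


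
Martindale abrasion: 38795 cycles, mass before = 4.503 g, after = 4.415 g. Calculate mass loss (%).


Formula: Mass loss% = ((m_before - m_after) / m_before) * 100
Step 1: Mass loss = 4.503 - 4.415 = 0.088 g
Step 2: Ratio = 0.088 / 4.503 = 0.0195425
Step 3: Mass loss% = 0.0195425 * 100 = 1.95425% ≈ 1.95%

1.95%


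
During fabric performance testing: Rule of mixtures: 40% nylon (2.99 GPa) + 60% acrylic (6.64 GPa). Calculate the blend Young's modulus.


Formula: Blend property = (fraction_A * property_A) + (fraction_B * property_B)
Step 1: Contribution A = 40/100 * 2.99 GPa = 1.196 GPa
Step 2: Contribution B = 60/100 * 6.64 GPa = 3.984 GPa
Step 3: Blend Young's modulus = 1.196 + 3.984 = 5.18 GPa

5.18 GPa


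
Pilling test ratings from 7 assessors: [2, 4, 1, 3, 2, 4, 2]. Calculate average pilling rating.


Formula: Mean = sum / count
Sum = 2 + 4 + 1 + 3 + 2 + 4 + 2 = 18
Mean = 18 / 7 = 2.6

2.6


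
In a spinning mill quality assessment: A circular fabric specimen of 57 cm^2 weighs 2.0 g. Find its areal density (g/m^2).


Formula: GSM = mass_g / area_m2
Step 1: Convert area: 57 cm^2 = 57 / 10000 = 0.0057 m^2
Step 2: GSM = 2.0 g / 0.0057 m^2 = 350.9 g/m^2

350.9 g/m^2


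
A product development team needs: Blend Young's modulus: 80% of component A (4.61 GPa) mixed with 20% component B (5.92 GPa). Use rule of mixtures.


Formula: Blend property = (fraction_A * property_A) + (fraction_B * property_B)
Step 1: Contribution A = 80/100 * 4.61 GPa = 3.688 GPa
Step 2: Contribution B = 20/100 * 5.92 GPa = 1.184 GPa
Step 3: Blend Young's modulus = 3.688 + 1.184 = 4.872 GPa

4.872 GPa


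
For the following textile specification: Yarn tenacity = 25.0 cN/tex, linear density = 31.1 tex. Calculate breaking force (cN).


Formula: Breaking force = Tenacity * Linear density
F = 25.0 cN/tex * 31.1 tex
F = 777.50 cN

777.50 cN


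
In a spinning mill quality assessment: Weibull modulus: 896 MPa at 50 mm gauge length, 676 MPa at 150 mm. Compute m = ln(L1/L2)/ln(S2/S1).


Formula: m = ln(L1/L2) / ln(S2/S1)
Step 1: ln(L1/L2) = ln(50/150) = -1.09861
Step 2: S2/S1 = 676/896 = 0.75446
Step 3: ln(S2/S1) = ln(0.75446) = -0.28175
Step 4: m = -1.09861 / -0.28175 = 3.90

3.90 (Weibull m)


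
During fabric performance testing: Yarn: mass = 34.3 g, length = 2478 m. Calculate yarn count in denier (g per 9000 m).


Formula: den = (mass_g / length_m) * 9000
Substituting: den = (34.3 / 2478) * 9000
Intermediate: 34.3 / 2478 = 0.01384181 g/m
den = 0.01384181 * 9000 = 124.6 denier

124.6 denier


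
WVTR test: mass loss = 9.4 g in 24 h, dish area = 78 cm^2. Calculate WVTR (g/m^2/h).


Formula: WVTR = mass_loss / (area * time)
Step 1: Convert area: 78 cm^2 = 0.0078 m^2
Step 2: WVTR = 9.4 g / (0.0078 m^2 * 24 h)
Step 3: WVTR = 9.4 / 0.1872 = 50.2 g/m^2/h

50.2 g/m^2/h


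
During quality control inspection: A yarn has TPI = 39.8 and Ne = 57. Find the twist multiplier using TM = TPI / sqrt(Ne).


Formula: TM = TPI / sqrt(Ne)
Step 1: sqrt(Ne) = sqrt(57) = 7.5498
Step 2: TM = 39.8 / 7.5498 = 5.27

5.27 TM


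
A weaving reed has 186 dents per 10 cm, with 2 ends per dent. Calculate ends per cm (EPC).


Formula: EPC = (dents per 10 cm * ends per dent) / 10
Step 1: Total ends per 10 cm = 186 * 2 = 372
Step 2: EPC = 372 / 10 = 37.2 ends/cm

37.2 ends/cm


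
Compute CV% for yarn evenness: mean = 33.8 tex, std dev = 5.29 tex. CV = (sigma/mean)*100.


Formula: CV% = (standard deviation / mean) * 100
Step 1: Ratio = 5.29 / 33.8 = 0.156509
Step 2: CV% = 0.156509 * 100 = 15.6509% ≈ 15.7%

15.7%


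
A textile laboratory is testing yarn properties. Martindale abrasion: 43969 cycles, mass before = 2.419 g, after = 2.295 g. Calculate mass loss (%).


Formula: Mass loss% = ((m_before - m_after) / m_before) * 100
Step 1: Mass loss = 2.419 - 2.295 = 0.124 g
Step 2: Ratio = 0.124 / 2.419 = 0.0512609
Step 3: Mass loss% = 0.0512609 * 100 = 5.12609% ≈ 5.13%

5.13%


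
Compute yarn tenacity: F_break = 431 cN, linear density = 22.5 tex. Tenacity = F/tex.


Formula: Tenacity = Breaking force / Linear density
Tenacity = 431 cN / 22.5 tex
Tenacity = 19.16 cN/tex

19.16 cN/tex


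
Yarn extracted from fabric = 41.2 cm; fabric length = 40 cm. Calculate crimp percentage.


Formula: Crimp% = ((L_yarn - L_fabric) / L_fabric) * 100
Step 1: Extension = 41.2 - 40 = 1.2 cm
Step 2: Crimp% = (1.2 / 40) * 100
Step 3: Crimp% = 0.03 * 100 = 3.0%

3.0%


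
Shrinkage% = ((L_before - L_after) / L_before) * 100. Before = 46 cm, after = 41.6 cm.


Formula: Shrinkage% = ((L_before - L_after) / L_before) * 100
Step 1: Shrinkage = 46 - 41.6 = 4.4 cm
Step 2: Shrinkage% = (4.4 / 46) * 100
Step 3: Shrinkage% = 0.095652 * 100 = 9.5652% ≈ 9.6%

9.6%


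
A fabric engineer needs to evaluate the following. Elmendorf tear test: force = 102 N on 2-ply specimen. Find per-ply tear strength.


Formula: Per-ply strength = Total force / Number of plies
Per-ply = 102 N / 2
Per-ply = 51 N

51 N


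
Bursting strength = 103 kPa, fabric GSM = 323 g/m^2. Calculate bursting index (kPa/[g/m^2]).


Formula: Bursting Index = Bursting Strength / Fabric GSM
BI = 103 kPa / 323 g/m^2
BI = 0.319 kPa/(g/m^2)

0.319 kPa/(g/m^2)


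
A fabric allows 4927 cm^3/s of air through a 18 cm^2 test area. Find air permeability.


Formula: Air Permeability = Airflow / Test Area
AP = 4927 cm^3/s / 18 cm^2
AP = 273.7 cm^3/s/cm^2

273.7 cm^3/s/cm^2


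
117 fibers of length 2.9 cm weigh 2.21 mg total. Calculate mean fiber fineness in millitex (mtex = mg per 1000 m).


Formula: fineness (mtex) = mass (mg) / total length (km) = (mass_mg / total_length_m) * 1000
Step 1: Convert fiber length: 2.9 cm = 0.029 m
Step 2: Total fiber length = 117 * 0.029 = 3.393 m
Step 3: Linear density = 2.21 mg / 3.393 m = 0.6513 mg/m
Step 4: fineness = 0.6513 * 1000 = 651.3 mtex

651.3 mtex


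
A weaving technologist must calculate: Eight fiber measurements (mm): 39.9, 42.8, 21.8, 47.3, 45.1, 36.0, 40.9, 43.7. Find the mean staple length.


Formula: Mean = sum of lengths / count
Sum = 39.9 + 42.8 + 21.8 + 47.3 + 45.1 + 36.0 + 40.9 + 43.7
Sum = 317.5 mm
Mean = 317.5 / 8 = 39.69 mm

39.69 mm


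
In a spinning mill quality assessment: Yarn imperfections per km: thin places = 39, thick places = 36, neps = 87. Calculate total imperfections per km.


Formula: Total = thin places + thick places + neps
Total = 39 + 36 + 87
Total = 162 imperfections/km

162 imperfections/km


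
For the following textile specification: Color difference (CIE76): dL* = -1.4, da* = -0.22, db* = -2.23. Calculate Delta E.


Formula: Delta E = sqrt(dL*^2 + da*^2 + db*^2)
Step 1: dL*^2 = (-1.4)^2 = 1.96
Step 2: da*^2 = (-0.22)^2 = 0.0484
Step 3: db*^2 = (-2.23)^2 = 4.9729
Step 4: Sum = 1.96 + 0.0484 + 4.9729 = 6.9813
Step 5: Delta E = sqrt(6.9813) = 2.64

2.64 Delta E


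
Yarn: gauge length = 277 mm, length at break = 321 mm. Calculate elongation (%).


Formula: Elongation (%) = ((L_break - L0) / L0) * 100
Step 1: Extension = 321 - 277 = 44 mm
Step 2: Elongation = (44 / 277) * 100
Step 3: Elongation = 0.158845 * 100 = 15.8845% ≈ 15.9%

15.9%


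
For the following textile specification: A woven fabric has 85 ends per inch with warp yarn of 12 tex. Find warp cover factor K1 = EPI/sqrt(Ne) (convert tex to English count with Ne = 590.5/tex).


Formula: K1 = EPI / sqrt(Ne), with Ne = 590.5 / tex_warp
Step 1: Ne = 590.5 / 12 = 49.208
Step 2: sqrt(Ne) = sqrt(49.208) = 7.0148
Step 3: K1 = 85 / 7.0148 = 12.1

12.1


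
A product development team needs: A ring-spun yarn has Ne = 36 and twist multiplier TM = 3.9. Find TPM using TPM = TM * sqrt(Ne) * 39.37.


Formula: TPM = TM * sqrt(Ne) * 39.37
Step 1: sqrt(Ne) = sqrt(36) = 6
Step 2: TM * sqrt(Ne) = 3.9 * 6 = 23.4
Step 3: TPM = 23.4 * 39.37 = 921 twists/m

921 twists/m


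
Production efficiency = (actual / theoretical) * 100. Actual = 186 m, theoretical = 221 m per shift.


Formula: Efficiency% = (Actual output / Theoretical output) * 100
Efficiency% = (186 / 221) * 100
Efficiency% = 0.841629 * 100 = 84.1629% ≈ 84.2%

84.2%


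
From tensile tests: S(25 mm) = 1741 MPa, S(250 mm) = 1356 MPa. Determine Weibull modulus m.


Formula: m = ln(L1/L2) / ln(S2/S1)
Step 1: ln(L1/L2) = ln(25/250) = -2.30259
Step 2: S2/S1 = 1356/1741 = 0.77886
Step 3: ln(S2/S1) = ln(0.77886) = -0.24992
Step 4: m = -2.30259 / -0.24992 = 9.21

9.21 (Weibull m)


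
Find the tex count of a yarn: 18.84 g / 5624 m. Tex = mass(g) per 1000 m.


Formula: Tex = (mass_g / length_m) * 1000
Substituting: Tex = (18.84 / 5624) * 1000
Intermediate: 18.84 / 5624 = 0.00334993 g/m
Tex = 0.00334993 * 1000 = 3.35 tex

3.35 tex


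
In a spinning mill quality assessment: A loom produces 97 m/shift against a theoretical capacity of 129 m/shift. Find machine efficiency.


Formula: Efficiency% = (Actual output / Theoretical output) * 100
Efficiency% = (97 / 129) * 100
Efficiency% = 0.751938 * 100 = 75.1938% ≈ 75.2%

75.2%


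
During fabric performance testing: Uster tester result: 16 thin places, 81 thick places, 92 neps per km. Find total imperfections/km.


Formula: Total = thin places + thick places + neps
Total = 16 + 81 + 92
Total = 189 imperfections/km

189 imperfections/km


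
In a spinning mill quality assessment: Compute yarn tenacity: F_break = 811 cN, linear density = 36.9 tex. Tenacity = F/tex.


Formula: Tenacity = Breaking force / Linear density
Tenacity = 811 cN / 36.9 tex
Tenacity = 21.98 cN/tex

21.98 cN/tex


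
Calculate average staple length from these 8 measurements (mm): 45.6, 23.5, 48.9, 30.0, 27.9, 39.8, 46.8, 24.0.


Formula: Mean = sum of lengths / count
Sum = 45.6 + 23.5 + 48.9 + 30.0 + 27.9 + 39.8 + 46.8 + 24.0
Sum = 286.5 mm
Mean = 286.5 / 8 = 35.81 mm

35.81 mm


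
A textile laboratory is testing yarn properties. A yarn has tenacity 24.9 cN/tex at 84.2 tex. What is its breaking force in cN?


Formula: Breaking force = Tenacity * Linear density
F = 24.9 cN/tex * 84.2 tex
F = 2096.58 cN

2096.58 cN


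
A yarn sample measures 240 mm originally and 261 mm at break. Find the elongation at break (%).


Formula: Elongation (%) = ((L_break - L0) / L0) * 100
Step 1: Extension = 261 - 240 = 21 mm
Step 2: Elongation = (21 / 240) * 100
Step 3: Elongation = 0.0875 * 100 = 8.75% ≈ 8.8%

8.8%


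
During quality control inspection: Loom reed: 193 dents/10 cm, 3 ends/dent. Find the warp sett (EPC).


Formula: EPC = (dents per 10 cm * ends per dent) / 10
Step 1: Total ends per 10 cm = 193 * 3 = 579
Step 2: EPC = 579 / 10 = 57.9 ends/cm

57.9 ends/cm


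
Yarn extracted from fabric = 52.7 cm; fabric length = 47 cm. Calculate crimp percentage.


Formula: Crimp% = ((L_yarn - L_fabric) / L_fabric) * 100
Step 1: Extension = 52.7 - 47 = 5.7 cm
Step 2: Crimp% = (5.7 / 47) * 100
Step 3: Crimp% = 0.121277 * 100 = 12.1277% ≈ 12.1%

12.1%


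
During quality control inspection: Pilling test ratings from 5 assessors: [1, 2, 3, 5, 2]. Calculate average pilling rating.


Formula: Mean = sum / count
Sum = 1 + 2 + 3 + 5 + 2 = 13
Mean = 13 / 5 = 2.6

2.6


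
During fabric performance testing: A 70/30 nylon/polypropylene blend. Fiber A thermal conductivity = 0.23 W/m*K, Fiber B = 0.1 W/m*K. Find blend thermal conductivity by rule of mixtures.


Formula: Blend property = (fraction_A * property_A) + (fraction_B * property_B)
Step 1: Contribution A = 70/100 * 0.23 W/m*K = 0.161 W/m*K
Step 2: Contribution B = 30/100 * 0.1 W/m*K = 0.03 W/m*K
Step 3: Blend thermal conductivity = 0.161 + 0.03 = 0.191 W/m*K

0.191 W/m*K


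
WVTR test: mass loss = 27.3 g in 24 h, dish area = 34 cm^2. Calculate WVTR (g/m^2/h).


Formula: WVTR = mass_loss / (area * time)
Step 1: Convert area: 34 cm^2 = 0.0034 m^2
Step 2: WVTR = 27.3 g / (0.0034 m^2 * 24 h)
Step 3: WVTR = 27.3 / 0.0816 = 334.6 g/m^2/h

334.6 g/m^2/h


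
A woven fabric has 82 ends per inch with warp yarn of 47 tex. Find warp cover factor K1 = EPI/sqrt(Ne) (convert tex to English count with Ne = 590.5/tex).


Formula: K1 = EPI / sqrt(Ne), with Ne = 590.5 / tex_warp
Step 1: Ne = 590.5 / 47 = 12.564
Step 2: sqrt(Ne) = sqrt(12.564) = 3.5446
Step 3: K1 = 82 / 3.5446 = 23.1

23.1


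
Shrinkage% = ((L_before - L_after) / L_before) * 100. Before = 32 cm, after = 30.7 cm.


Formula: Shrinkage% = ((L_before - L_after) / L_before) * 100
Step 1: Shrinkage = 32 - 30.7 = 1.3 cm
Step 2: Shrinkage% = (1.3 / 32) * 100
Step 3: Shrinkage% = 0.040625 * 100 = 4.0625% ≈ 4.1%

4.1%


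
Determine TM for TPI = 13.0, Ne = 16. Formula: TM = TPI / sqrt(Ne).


Formula: TM = TPI / sqrt(Ne)
Step 1: sqrt(Ne) = sqrt(16) = 4
Step 2: TM = 13.0 / 4 = 3.25

3.25 TM


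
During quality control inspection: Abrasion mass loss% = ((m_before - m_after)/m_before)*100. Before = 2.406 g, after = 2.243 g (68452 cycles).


Formula: Mass loss% = ((m_before - m_after) / m_before) * 100
Step 1: Mass loss = 2.406 - 2.243 = 0.163 g
Step 2: Ratio = 0.163 / 2.406 = 0.0677473
Step 3: Mass loss% = 0.0677473 * 100 = 6.77473% ≈ 6.77%

6.77%


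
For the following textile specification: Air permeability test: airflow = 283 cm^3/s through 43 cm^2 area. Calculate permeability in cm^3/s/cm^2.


Formula: Air Permeability = Airflow / Test Area
AP = 283 cm^3/s / 43 cm^2
AP = 6.6 cm^3/s/cm^2

6.6 cm^3/s/cm^2


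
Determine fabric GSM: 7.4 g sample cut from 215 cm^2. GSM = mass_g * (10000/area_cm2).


Formula: GSM = mass_g / area_m2
Step 1: Convert area: 215 cm^2 = 215 / 10000 = 0.0215 m^2
Step 2: GSM = 7.4 g / 0.0215 m^2 = 344.2 g/m^2

344.2 g/m^2


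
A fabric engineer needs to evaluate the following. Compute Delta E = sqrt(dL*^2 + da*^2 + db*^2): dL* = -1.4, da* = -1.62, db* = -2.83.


Formula: Delta E = sqrt(dL*^2 + da*^2 + db*^2)
Step 1: dL*^2 = (-1.4)^2 = 1.96
Step 2: da*^2 = (-1.62)^2 = 2.6244
Step 3: db*^2 = (-2.83)^2 = 8.0089
Step 4: Sum = 1.96 + 2.6244 + 8.0089 = 12.5933
Step 5: Delta E = sqrt(12.5933) = 3.55

3.55 Delta E


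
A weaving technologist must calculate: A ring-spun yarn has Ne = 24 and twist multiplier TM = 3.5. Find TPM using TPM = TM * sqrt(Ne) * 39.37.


Formula: TPM = TM * sqrt(Ne) * 39.37
Step 1: sqrt(Ne) = sqrt(24) = 4.899
Step 2: TM * sqrt(Ne) = 3.5 * 4.899 = 17.1465
Step 3: TPM = 17.1465 * 39.37 = 675 twists/m

675 twists/m


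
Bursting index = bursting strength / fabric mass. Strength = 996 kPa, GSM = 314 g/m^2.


Formula: Bursting Index = Bursting Strength / Fabric GSM
BI = 996 kPa / 314 g/m^2
BI = 3.172 kPa/(g/m^2)

3.172 kPa/(g/m^2)


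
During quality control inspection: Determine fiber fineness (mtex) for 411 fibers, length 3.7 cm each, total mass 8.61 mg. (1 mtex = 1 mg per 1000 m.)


Formula: fineness (mtex) = mass (mg) / total length (km) = (mass_mg / total_length_m) * 1000
Step 1: Convert fiber length: 3.7 cm = 0.037 m
Step 2: Total fiber length = 411 * 0.037 = 15.207 m
Step 3: Linear density = 8.61 mg / 15.207 m = 0.5662 mg/m
Step 4: fineness = 0.5662 * 1000 = 566.2 mtex

566.2 mtex


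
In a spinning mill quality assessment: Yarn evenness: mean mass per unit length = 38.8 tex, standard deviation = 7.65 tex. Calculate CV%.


Formula: CV% = (standard deviation / mean) * 100
Step 1: Ratio = 7.65 / 38.8 = 0.197165
Step 2: CV% = 0.197165 * 100 = 19.7165% ≈ 19.7%

19.7%


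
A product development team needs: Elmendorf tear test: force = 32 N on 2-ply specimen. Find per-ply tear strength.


Formula: Per-ply strength = Total force / Number of plies
Per-ply = 32 N / 2
Per-ply = 16 N

16 N


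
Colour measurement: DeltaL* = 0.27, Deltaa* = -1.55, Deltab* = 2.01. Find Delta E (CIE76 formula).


Formula: Delta E = sqrt(dL*^2 + da*^2 + db*^2)
Step 1: dL*^2 = 0.27^2 = 0.0729
Step 2: da*^2 = (-1.55)^2 = 2.4025
Step 3: db*^2 = 2.01^2 = 4.0401
Step 4: Sum = 0.0729 + 2.4025 + 4.0401 = 6.5155
Step 5: Delta E = sqrt(6.5155) = 2.55

2.55 Delta E


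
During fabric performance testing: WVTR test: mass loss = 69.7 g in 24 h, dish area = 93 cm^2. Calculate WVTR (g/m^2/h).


Formula: WVTR = mass_loss / (area * time)
Step 1: Convert area: 93 cm^2 = 0.0093 m^2
Step 2: WVTR = 69.7 g / (0.0093 m^2 * 24 h)
Step 3: WVTR = 69.7 / 0.2232 = 312.3 g/m^2/h

312.3 g/m^2/h


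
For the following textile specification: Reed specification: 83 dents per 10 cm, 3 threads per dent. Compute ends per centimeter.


Formula: EPC = (dents per 10 cm * ends per dent) / 10
Step 1: Total ends per 10 cm = 83 * 3 = 249
Step 2: EPC = 249 / 10 = 24.9 ends/cm

24.9 ends/cm


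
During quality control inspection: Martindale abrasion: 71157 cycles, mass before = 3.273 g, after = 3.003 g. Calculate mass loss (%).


Formula: Mass loss% = ((m_before - m_after) / m_before) * 100
Step 1: Mass loss = 3.273 - 3.003 = 0.27 g
Step 2: Ratio = 0.27 / 3.273 = 0.0824931
Step 3: Mass loss% = 0.0824931 * 100 = 8.24931% ≈ 8.25%

8.25%


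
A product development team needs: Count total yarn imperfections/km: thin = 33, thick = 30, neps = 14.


Formula: Total = thin places + thick places + neps
Total = 33 + 30 + 14
Total = 77 imperfections/km

77 imperfections/km


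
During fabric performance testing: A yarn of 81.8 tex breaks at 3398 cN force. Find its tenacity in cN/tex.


Formula: Tenacity = Breaking force / Linear density
Tenacity = 3398 cN / 81.8 tex
Tenacity = 41.54 cN/tex

41.54 cN/tex


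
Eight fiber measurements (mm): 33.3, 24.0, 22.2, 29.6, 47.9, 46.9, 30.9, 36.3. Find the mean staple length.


Formula: Mean = sum of lengths / count
Sum = 33.3 + 24.0 + 22.2 + 29.6 + 47.9 + 46.9 + 30.9 + 36.3
Sum = 271.1 mm
Mean = 271.1 / 8 = 33.89 mm

33.89 mm


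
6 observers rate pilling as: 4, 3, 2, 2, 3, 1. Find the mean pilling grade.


Formula: Mean = sum / count
Sum = 4 + 3 + 2 + 2 + 3 + 1 = 15
Mean = 15 / 6 = 2.5

2.5
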